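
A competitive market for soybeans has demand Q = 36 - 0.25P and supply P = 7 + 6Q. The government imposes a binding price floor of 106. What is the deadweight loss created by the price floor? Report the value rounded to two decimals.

Rewriting demand in inverse form: P = 144 - 4Q.
Without the control, 144 - 4Q = 7 + 6Q so Q* = 13.7 and P* = 89.2.
At the floor price 106, quantity demanded is (144 - 106)/4 = 9.5; demand is the short side, so Q = 9.5 trades at P = 106.
The lost-trades triangle has base Q* - 9.5 = 4.2 and height equal to the gap between the curves at Q = 9.5, which is 106 - 64 = 42. DWL = (1/2)(4.2)(42) = 88.2.

88.20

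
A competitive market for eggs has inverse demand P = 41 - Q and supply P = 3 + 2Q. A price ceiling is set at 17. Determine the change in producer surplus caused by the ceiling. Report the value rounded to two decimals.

-111.44

Free-market equilibrium: 41 - Q = 3 + 2Q gives Q* = 12.6667, P* = 28.3333.
At the ceiling price 17, quantity supplied is (17 - 3)/2 = 7; supply is the short side, so Q = 7 trades at P = 17.
PS goes from (1/2)(12.6667)(25.3333) = 160.4444 to 49 (computed as (17 - 3)(7) - (1/2)(2)(7)^2), a change of -111.4444.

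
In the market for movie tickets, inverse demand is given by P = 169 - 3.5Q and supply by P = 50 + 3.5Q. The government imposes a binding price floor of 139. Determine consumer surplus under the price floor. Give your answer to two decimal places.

Free-market equilibrium: 169 - 3.5Q = 50 + 3.5Q gives Q* = 17, P* = 109.5.
At the floor price 139, quantity demanded is (169 - 139)/3.5 = 8.5714; demand is the short side, so Q = 8.5714 trades at P = 139.
CS is the triangle under demand above 139: (1/2)(8.5714)(169 - 139) = 128.5714.

128.57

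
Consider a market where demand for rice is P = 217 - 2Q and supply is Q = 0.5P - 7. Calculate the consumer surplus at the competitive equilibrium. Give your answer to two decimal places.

Rewriting supply in inverse form: P = 14 + 2Q.
Equilibrium: 217 - 2Q = 14 + 2Q, so Q* = 50.75 and P* = 115.5.
CS is the area between the demand curve and P* from 0 to Q*: (1/2)(50.75)(101.5) = 2575.5625.

2575.56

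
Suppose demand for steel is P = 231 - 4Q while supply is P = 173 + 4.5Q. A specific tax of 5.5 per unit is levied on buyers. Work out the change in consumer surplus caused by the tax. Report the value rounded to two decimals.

-16.82

Without the tax, 231 - 4Q = 173 + 4.5Q so Q* = 6.8235 and P* = 203.7059.
With the tax, buyers' net willingness to pay falls by 5.5: (231 - 5.5) - 4Q = 173 + 4.5Q, so Q_t = 6.1765. Buyers pay P_b = 206.2941; sellers receive P_s = P_b - 5.5 = 200.7941.
CS falls from (1/2)(6.8235)(27.2941) = 93.1211 to (1/2)(6.1765)(24.7059) = 76.2976, a change of -16.8235.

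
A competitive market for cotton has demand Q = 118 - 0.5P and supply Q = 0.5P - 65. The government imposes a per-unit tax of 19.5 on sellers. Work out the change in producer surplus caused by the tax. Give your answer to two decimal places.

Rewriting demand in inverse form: P = 236 - 2Q.
Rewriting supply in inverse form: P = 130 + 2Q.
Pre-tax equilibrium: 236 - 2Q = 130 + 2Q gives Q* = 26.5, P* = 183.
A tax on sellers shifts supply up by 19.5: 236 - 2Q = 130 + 2Q + 19.5, so Q_t = 21.625. Buyers pay P_b = 192.75; sellers receive P_s = P_b - 19.5 = 173.25.
PS falls from (1/2)(26.5)(53) = 702.25 to (1/2)(21.625)(43.25) = 467.6406, a change of -234.6094.

-234.61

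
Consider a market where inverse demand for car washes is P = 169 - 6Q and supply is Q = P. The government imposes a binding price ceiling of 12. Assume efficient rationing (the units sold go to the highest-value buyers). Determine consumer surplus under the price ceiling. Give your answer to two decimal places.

Rewriting supply in inverse form: P = Q.
Free-market equilibrium: 169 - 6Q = Q gives Q* = 24.1429, P* = 24.1429.
At P = 12, sellers supply (12 - 0)/1 = 12 while buyers want more, so the quantity traded is 12 at price 12.
The demand price at Q = 12 is 97. CS is the trapezoid between demand and 12 over [0, 12]: (1/2)[(169 - 12) + (97 - 12)](12) = 1452.

1452.00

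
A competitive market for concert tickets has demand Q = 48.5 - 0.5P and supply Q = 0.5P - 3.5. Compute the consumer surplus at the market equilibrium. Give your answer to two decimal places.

Rewriting demand in inverse form: P = 97 - 2Q.
Rewriting supply in inverse form: P = 7 + 2Q.
Set 97 - 2Q = 7 + 2Q, which gives 90 = 4Q, so Q* = 22.5 and P* = 97 - 2(22.5) = 52.
The demand choke price is 97, so CS = (1/2)(Q*)(97 - P*) = (1/2)(22.5)(45) = 506.25.

506.25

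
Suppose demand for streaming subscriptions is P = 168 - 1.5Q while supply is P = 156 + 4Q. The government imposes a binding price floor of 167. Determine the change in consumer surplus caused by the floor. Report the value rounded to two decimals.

-3.24

Free-market equilibrium: 168 - 1.5Q = 156 + 4Q gives Q* = 2.1818, P* = 164.7273.
At P = 167, buyers demand (168 - 167)/1.5 = 0.6667 while sellers would supply more, so the quantity traded is 0.6667 at price 167.
CS goes from (1/2)(2.1818)(3.2727) = 3.5702 to 0.3333 (computed as (168 - 167)(0.6667) - (1/2)(1.5)(0.6667)^2), a change of -3.2369.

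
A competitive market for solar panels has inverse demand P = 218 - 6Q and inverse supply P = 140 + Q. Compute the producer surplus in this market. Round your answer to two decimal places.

62.08

Set 218 - 6Q = 140 + Q, which gives 78 = 7Q, so Q* = 11.1429 and P* = 218 - 6(11.1429) = 151.1429.
PS is the area between P* and the supply curve from 0 to Q*: (1/2)(11.1429)(11.1429) = 62.0816.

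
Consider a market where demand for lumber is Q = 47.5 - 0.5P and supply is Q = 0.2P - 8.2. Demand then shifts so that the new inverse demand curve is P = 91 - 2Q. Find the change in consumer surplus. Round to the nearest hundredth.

-8.49

Rewriting demand in inverse form: P = 95 - 2Q.
Rewriting supply in inverse form: P = 41 + 5Q.
Initial equilibrium: Q_0 = 7.7143, P_0 = 79.5714; CS_0 = (1/2)(7.7143)(15.4286) = 59.5102, PS_0 = (1/2)(7.7143)(38.5714) = 148.7755.
New equilibrium: 91 - 2Q = 41 + 5Q gives Q_1 = 7.1429, P_1 = 76.7143; CS_1 = 51.0204, PS_1 = 127.551.
Change in consumer surplus = 51.0204 - 59.5102 = -8.4898.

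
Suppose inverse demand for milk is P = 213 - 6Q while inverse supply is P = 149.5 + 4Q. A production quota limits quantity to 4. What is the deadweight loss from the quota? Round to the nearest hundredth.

Unrestricted equilibrium: Q* = (213 - 149.5)/(6 + 4) = 6.35.
At Q = 4 the demand price is 213 - 6(4) = 189 and the supply price is 149.5 + 4(4) = 165.5.
Deadweight loss is the triangle between the curves from 4 to 6.35: (1/2)(189 - 165.5)(6.35 - 4) = 27.6125.

27.61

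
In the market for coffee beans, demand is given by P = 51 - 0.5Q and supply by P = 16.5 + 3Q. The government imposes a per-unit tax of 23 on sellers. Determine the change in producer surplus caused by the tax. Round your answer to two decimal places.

Without the tax, 51 - 0.5Q = 16.5 + 3Q so Q* = 9.8571 and P* = 46.0714.
A tax on sellers shifts supply up by 23: 51 - 0.5Q = 16.5 + 3Q + 23, so Q_t = 3.2857. Buyers pay P_b = 49.3571; sellers receive P_s = P_b - 23 = 26.3571.
Producers lose the trapezoid between P_s and P* out to Q_t plus the triangle from Q_t to Q*: change in PS = 16.1939 - 145.7449 = -129.551.

-129.55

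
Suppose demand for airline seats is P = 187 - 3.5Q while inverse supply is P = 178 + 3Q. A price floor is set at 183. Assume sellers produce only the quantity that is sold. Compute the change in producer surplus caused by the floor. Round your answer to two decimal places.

Without the control, 187 - 3.5Q = 178 + 3Q so Q* = 1.3846 and P* = 182.1538.
At P = 183, buyers demand (187 - 183)/3.5 = 1.1429 while sellers would supply more, so the quantity traded is 1.1429 at price 183.
PS goes from (1/2)(1.3846)(4.1538) = 2.8757 to 3.7551 (computed as (183 - 178)(1.1429) - (1/2)(3)(1.1429)^2), a change of 0.8794.

0.88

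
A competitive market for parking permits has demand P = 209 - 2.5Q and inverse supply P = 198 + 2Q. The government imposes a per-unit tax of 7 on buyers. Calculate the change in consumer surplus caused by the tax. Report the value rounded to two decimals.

Without the tax, 209 - 2.5Q = 198 + 2Q so Q* = 2.4444 and P* = 202.8889.
With the tax, buyers' net willingness to pay falls by 7: (209 - 7) - 2.5Q = 198 + 2Q, so Q_t = 0.8889. Buyers pay P_b = 206.7778; sellers receive P_s = P_b - 7 = 199.7778.
Consumers lose the trapezoid between P* and P_b out to Q_t plus the triangle from Q_t to Q*: change in CS = 0.9877 - 7.4691 = -6.4815.

-6.48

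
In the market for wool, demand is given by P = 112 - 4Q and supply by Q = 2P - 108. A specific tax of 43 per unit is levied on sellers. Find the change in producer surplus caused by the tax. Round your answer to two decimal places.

-38.75

Rewriting supply in inverse form: P = 54 + 0.5Q.
Without the tax, 112 - 4Q = 54 + 0.5Q so Q* = 12.8889 and P* = 60.4444.
A tax on sellers shifts supply up by 43: 112 - 4Q = 54 + 0.5Q + 43, so Q_t = 3.3333. Buyers pay P_b = 98.6667; sellers receive P_s = P_b - 43 = 55.6667.
PS falls from (1/2)(12.8889)(6.4444) = 41.5309 to (1/2)(3.3333)(1.6667) = 2.7778, a change of -38.7531.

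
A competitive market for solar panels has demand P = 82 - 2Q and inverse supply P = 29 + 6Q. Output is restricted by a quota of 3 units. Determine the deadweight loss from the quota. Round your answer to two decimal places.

Unrestricted equilibrium: Q* = (82 - 29)/(2 + 6) = 6.625.
At Q = 3 the demand price is 82 - 2(3) = 76 and the supply price is 29 + 6(3) = 47.
Deadweight loss is the triangle between the curves from 3 to 6.625: (1/2)(76 - 47)(6.625 - 3) = 52.5625.

52.56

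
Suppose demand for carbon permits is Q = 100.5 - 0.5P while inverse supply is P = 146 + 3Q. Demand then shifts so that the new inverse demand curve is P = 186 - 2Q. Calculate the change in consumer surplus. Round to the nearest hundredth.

-57.00

Rewriting demand in inverse form: P = 201 - 2Q.
Initial equilibrium: Q_0 = 11, P_0 = 179; CS_0 = (1/2)(11)(22) = 121, PS_0 = (1/2)(11)(33) = 181.5.
New equilibrium: 186 - 2Q = 146 + 3Q gives Q_1 = 8, P_1 = 170; CS_1 = 64, PS_1 = 96.
Change in consumer surplus = 64 - 121 = -57.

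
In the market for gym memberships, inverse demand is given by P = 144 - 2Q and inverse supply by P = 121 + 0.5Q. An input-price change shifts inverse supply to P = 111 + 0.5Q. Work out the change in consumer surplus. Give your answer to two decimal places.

89.60

Initial equilibrium: Q_0 = 9.2, P_0 = 125.6; CS_0 = (1/2)(9.2)(18.4) = 84.64, PS_0 = (1/2)(9.2)(4.6) = 21.16.
New equilibrium: 144 - 2Q = 111 + 0.5Q gives Q_1 = 13.2, P_1 = 117.6; CS_1 = 174.24, PS_1 = 43.56.
Change in consumer surplus = 174.24 - 84.64 = 89.6.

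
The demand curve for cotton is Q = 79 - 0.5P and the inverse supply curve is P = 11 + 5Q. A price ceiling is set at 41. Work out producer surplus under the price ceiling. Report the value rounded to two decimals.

Rewriting demand in inverse form: P = 158 - 2Q.
Free-market equilibrium: 158 - 2Q = 11 + 5Q gives Q* = 21, P* = 116.
At the ceiling price 41, quantity supplied is (41 - 11)/5 = 6; supply is the short side, so Q = 6 trades at P = 41.
PS is the triangle above supply below 41: (1/2)(6)(41 - 11) = 90.

90.00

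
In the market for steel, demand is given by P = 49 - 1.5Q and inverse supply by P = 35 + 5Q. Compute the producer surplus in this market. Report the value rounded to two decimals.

Equilibrium: 49 - 1.5Q = 35 + 5Q, so Q* = 2.1538 and P* = 45.7692.
PS is the area between P* and the supply curve from 0 to Q*: (1/2)(2.1538)(10.7692) = 11.5976.

11.60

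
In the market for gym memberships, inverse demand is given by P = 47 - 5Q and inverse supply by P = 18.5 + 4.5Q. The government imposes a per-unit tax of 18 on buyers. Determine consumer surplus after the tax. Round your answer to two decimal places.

3.05

Without the tax, 47 - 5Q = 18.5 + 4.5Q so Q* = 3 and P* = 32.
A tax on buyers shifts demand down by 18: (47 - 18) - 5Q = 18.5 + 4.5Q, so Q_t = 1.1053. Buyers pay P_b = 41.4737; sellers receive P_s = P_b - 18 = 23.4737.
Consumer surplus is the triangle under demand above P_b: (1/2)(1.1053)(47 - 41.4737) = 3.054.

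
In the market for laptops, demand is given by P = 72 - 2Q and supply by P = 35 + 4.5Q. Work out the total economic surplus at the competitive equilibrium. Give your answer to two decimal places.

105.31

Setting demand equal to supply, 37 = 6.5Q, so Q* = 5.6923 and P* = 60.6154.
Total surplus is the full triangle between the curves from 0 to Q*: (1/2)(5.6923)(72 - 35) = 105.3077.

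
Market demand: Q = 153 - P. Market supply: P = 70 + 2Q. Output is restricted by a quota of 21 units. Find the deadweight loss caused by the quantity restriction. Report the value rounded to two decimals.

Rewriting demand in inverse form: P = 153 - Q.
Without the quota, 153 - Q = 70 + 2Q gives Q* = 27.6667.
At Q = 21 the demand price is 153 - (21) = 132 and the supply price is 70 + 2(21) = 112.
DWL = (1/2)(gap between curves at 21) x (Q* - 21) = (1/2)(20)(6.6667) = 66.6667.

66.67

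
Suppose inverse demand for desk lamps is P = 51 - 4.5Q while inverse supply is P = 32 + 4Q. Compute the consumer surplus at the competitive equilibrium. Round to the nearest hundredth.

Setting demand equal to supply, 19 = 8.5Q, so Q* = 2.2353 and P* = 40.9412.
CS is the area between the demand curve and P* from 0 to Q*: (1/2)(2.2353)(10.0588) = 11.2422.

11.24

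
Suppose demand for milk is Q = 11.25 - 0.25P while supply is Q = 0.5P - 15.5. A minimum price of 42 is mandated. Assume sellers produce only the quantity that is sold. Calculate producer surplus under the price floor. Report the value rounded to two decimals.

7.69

Rewriting demand in inverse form: P = 45 - 4Q.
Rewriting supply in inverse form: P = 31 + 2Q.
Free-market equilibrium: 45 - 4Q = 31 + 2Q gives Q* = 2.3333, P* = 35.6667.
At the floor price 42, quantity demanded is (45 - 42)/4 = 0.75; demand is the short side, so Q = 0.75 trades at P = 42.
The supply price at Q = 0.75 is 32.5. PS is the trapezoid between 42 and supply over [0, 0.75]: (1/2)[(42 - 31) + (42 - 32.5)](0.75) = 7.6875.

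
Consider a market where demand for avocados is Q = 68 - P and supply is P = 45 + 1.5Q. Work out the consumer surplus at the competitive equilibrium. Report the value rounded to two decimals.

Rewriting demand in inverse form: P = 68 - Q.
Setting demand equal to supply, 23 = 2.5Q, so Q* = 9.2 and P* = 58.8.
Consumer surplus is the triangle under demand above P*: (1/2)(9.2)(68 - 58.8) = (1/2)(9.2)(9.2) = 42.32.

42.32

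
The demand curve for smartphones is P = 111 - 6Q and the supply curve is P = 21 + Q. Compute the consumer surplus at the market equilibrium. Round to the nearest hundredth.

495.92

Equilibrium: 111 - 6Q = 21 + Q, so Q* = 12.8571 and P* = 33.8571.
The demand choke price is 111, so CS = (1/2)(Q*)(111 - P*) = (1/2)(12.8571)(77.1429) = 495.9184.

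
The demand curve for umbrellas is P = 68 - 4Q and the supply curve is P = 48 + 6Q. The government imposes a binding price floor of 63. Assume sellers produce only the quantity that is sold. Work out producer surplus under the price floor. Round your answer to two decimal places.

14.06

Free-market equilibrium: 68 - 4Q = 48 + 6Q gives Q* = 2, P* = 60.
At P = 63, buyers demand (68 - 63)/4 = 1.25 while sellers would supply more, so the quantity traded is 1.25 at price 63.
The supply price at Q = 1.25 is 55.5. PS is the trapezoid between 63 and supply over [0, 1.25]: (1/2)[(63 - 48) + (63 - 55.5)](1.25) = 14.0625.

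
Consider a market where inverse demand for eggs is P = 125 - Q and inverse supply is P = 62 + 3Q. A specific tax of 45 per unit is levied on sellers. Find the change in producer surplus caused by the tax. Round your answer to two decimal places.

-341.72

Without the tax, 125 - Q = 62 + 3Q so Q* = 15.75 and P* = 109.25.
With the tax, sellers need 45 more per unit: 125 - Q = 62 + 3Q + 45, so Q_t = 4.5. Buyers pay P_b = 120.5; sellers receive P_s = P_b - 45 = 75.5.
Producers lose the trapezoid between P_s and P* out to Q_t plus the triangle from Q_t to Q*: change in PS = 30.375 - 372.0938 = -341.7188.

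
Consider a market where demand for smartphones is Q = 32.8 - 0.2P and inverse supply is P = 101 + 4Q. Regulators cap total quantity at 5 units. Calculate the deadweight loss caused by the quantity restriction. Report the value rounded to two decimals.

Rewriting demand in inverse form: P = 164 - 5Q.
Unrestricted equilibrium: Q* = (164 - 101)/(5 + 4) = 7.
At Q = 5 the demand price is 164 - 5(5) = 139 and the supply price is 101 + 4(5) = 121.
Deadweight loss is the triangle between the curves from 5 to 7: (1/2)(139 - 121)(7 - 5) = 18.

18.00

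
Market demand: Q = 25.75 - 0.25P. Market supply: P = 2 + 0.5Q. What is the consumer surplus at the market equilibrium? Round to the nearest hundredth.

1007.51

Rewriting demand in inverse form: P = 103 - 4Q.
Setting demand equal to supply, 101 = 4.5Q, so Q* = 22.4444 and P* = 13.2222.
Consumer surplus is the triangle under demand above P*: (1/2)(22.4444)(103 - 13.2222) = (1/2)(22.4444)(89.7778) = 1007.5062.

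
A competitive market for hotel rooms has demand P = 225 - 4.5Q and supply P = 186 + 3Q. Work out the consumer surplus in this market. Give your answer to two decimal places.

Setting demand equal to supply, 39 = 7.5Q, so Q* = 5.2 and P* = 201.6.
Consumer surplus is the triangle under demand above P*: (1/2)(5.2)(225 - 201.6) = (1/2)(5.2)(23.4) = 60.84.

60.84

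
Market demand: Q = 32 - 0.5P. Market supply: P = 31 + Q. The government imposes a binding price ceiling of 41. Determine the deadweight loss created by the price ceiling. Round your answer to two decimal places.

Rewriting demand in inverse form: P = 64 - 2Q.
Without the control, 64 - 2Q = 31 + Q so Q* = 11 and P* = 42.
At P = 41, sellers supply (41 - 31)/1 = 10 while buyers want more, so the quantity traded is 10 at price 41.
At Q = 10 the demand price is 44 and the supply price is 41. Deadweight loss is the triangle between the curves from 10 to 11: (1/2)(44 - 41)(11 - 10) = 1.5.

1.50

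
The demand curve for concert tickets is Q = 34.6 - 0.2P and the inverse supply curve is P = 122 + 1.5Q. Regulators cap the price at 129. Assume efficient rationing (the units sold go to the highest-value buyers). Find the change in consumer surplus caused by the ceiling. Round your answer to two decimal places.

-3.02

Rewriting demand in inverse form: P = 173 - 5Q.
Without the control, 173 - 5Q = 122 + 1.5Q so Q* = 7.8462 and P* = 133.7692.
At P = 129, sellers supply (129 - 122)/1.5 = 4.6667 while buyers want more, so the quantity traded is 4.6667 at price 129.
CS goes from (1/2)(7.8462)(39.2308) = 153.9053 to 150.8889 (computed as (173 - 129)(4.6667) - (1/2)(5)(4.6667)^2), a change of -3.0164.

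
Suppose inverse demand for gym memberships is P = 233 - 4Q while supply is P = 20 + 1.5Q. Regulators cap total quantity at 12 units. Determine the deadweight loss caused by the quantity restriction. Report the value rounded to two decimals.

1964.45

Without the quota, 233 - 4Q = 20 + 1.5Q gives Q* = 38.7273.
At Q = 12 the demand price is 233 - 4(12) = 185 and the supply price is 20 + 1.5(12) = 38.
Deadweight loss is the triangle between the curves from 12 to 38.7273: (1/2)(185 - 38)(38.7273 - 12) = 1964.4545.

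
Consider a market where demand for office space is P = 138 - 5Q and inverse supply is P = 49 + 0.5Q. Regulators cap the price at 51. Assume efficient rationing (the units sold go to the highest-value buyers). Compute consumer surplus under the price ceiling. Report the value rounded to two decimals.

Without the control, 138 - 5Q = 49 + 0.5Q so Q* = 16.1818 and P* = 57.0909.
At the ceiling price 51, quantity supplied is (51 - 49)/0.5 = 4; supply is the short side, so Q = 4 trades at P = 51.
The demand price at Q = 4 is 118. CS is the trapezoid between demand and 51 over [0, 4]: (1/2)[(138 - 51) + (118 - 51)](4) = 308.

308.00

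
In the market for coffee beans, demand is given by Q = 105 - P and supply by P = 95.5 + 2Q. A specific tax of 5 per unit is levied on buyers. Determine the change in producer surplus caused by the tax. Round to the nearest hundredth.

Rewriting demand in inverse form: P = 105 - Q.
Without the tax, 105 - Q = 95.5 + 2Q so Q* = 3.1667 and P* = 101.8333.
A tax on buyers shifts demand down by 5: (105 - 5) - Q = 95.5 + 2Q, so Q_t = 1.5. Buyers pay P_b = 103.5; sellers receive P_s = P_b - 5 = 98.5.
Producers lose the trapezoid between P_s and P* out to Q_t plus the triangle from Q_t to Q*: change in PS = 2.25 - 10.0278 = -7.7778.

-7.78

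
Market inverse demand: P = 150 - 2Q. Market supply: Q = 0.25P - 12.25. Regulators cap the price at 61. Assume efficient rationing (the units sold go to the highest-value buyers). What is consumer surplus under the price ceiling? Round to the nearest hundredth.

258.00

Rewriting supply in inverse form: P = 49 + 4Q.
Free-market equilibrium: 150 - 2Q = 49 + 4Q gives Q* = 16.8333, P* = 116.3333.
At the ceiling price 61, quantity supplied is (61 - 49)/4 = 3; supply is the short side, so Q = 3 trades at P = 61.
The demand price at Q = 3 is 144. CS is the trapezoid between demand and 61 over [0, 3]: (1/2)[(150 - 61) + (144 - 61)](3) = 258.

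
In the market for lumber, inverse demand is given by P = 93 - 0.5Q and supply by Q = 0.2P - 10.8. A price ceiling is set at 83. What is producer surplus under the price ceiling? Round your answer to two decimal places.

Rewriting supply in inverse form: P = 54 + 5Q.
Free-market equilibrium: 93 - 0.5Q = 54 + 5Q gives Q* = 7.0909, P* = 89.4545.
At the ceiling price 83, quantity supplied is (83 - 54)/5 = 5.8; supply is the short side, so Q = 5.8 trades at P = 83.
PS is the triangle above supply below 83: (1/2)(5.8)(83 - 54) = 84.1.

84.10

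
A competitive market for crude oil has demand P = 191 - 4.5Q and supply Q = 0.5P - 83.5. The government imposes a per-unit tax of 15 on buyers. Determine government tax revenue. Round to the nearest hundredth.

Rewriting supply in inverse form: P = 167 + 2Q.
Pre-tax equilibrium: 191 - 4.5Q = 167 + 2Q gives Q* = 3.6923, P* = 174.3846.
With the tax, buyers' net willingness to pay falls by 15: (191 - 15) - 4.5Q = 167 + 2Q, so Q_t = 1.3846. Buyers pay P_b = 184.7692; sellers receive P_s = P_b - 15 = 169.7692.
Revenue is the tax times quantity traded: 15 x 1.3846 = 20.7692.

20.77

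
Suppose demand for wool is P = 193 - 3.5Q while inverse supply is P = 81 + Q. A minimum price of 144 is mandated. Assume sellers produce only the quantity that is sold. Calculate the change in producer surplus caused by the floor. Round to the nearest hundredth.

474.27

Free-market equilibrium: 193 - 3.5Q = 81 + Q gives Q* = 24.8889, P* = 105.8889.
At the floor price 144, quantity demanded is (193 - 144)/3.5 = 14; demand is the short side, so Q = 14 trades at P = 144.
PS goes from (1/2)(24.8889)(24.8889) = 309.7284 to 784 (computed as (144 - 81)(14) - (1/2)(1)(14)^2), a change of 474.2716.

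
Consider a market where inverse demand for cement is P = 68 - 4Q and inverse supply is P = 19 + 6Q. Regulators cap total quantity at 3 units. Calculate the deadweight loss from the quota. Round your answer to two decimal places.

18.05

Without the quota, 68 - 4Q = 19 + 6Q gives Q* = 4.9.
At Q = 3 the demand price is 68 - 4(3) = 56 and the supply price is 19 + 6(3) = 37.
Deadweight loss is the triangle between the curves from 3 to 4.9: (1/2)(56 - 37)(4.9 - 3) = 18.05.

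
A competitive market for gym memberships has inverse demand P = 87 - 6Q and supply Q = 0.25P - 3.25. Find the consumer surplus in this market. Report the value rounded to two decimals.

Rewriting supply in inverse form: P = 13 + 4Q.
Set 87 - 6Q = 13 + 4Q, which gives 74 = 10Q, so Q* = 7.4 and P* = 87 - 6(7.4) = 42.6.
Consumer surplus is the triangle under demand above P*: (1/2)(7.4)(87 - 42.6) = (1/2)(7.4)(44.4) = 164.28.

164.28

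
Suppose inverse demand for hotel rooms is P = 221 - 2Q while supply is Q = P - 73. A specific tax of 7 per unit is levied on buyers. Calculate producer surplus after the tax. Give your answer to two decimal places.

Rewriting supply in inverse form: P = 73 + Q.
Without the tax, 221 - 2Q = 73 + Q so Q* = 49.3333 and P* = 122.3333.
A tax on buyers shifts demand down by 7: (221 - 7) - 2Q = 73 + Q, so Q_t = 47. Buyers pay P_b = 127; sellers receive P_s = P_b - 7 = 120.
Producer surplus is the triangle above supply below P_s: (1/2)(47)(120 - 73) = 1104.5.

1104.50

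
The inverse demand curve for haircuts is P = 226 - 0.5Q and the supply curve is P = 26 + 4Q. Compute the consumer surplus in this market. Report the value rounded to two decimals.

493.83

Set 226 - 0.5Q = 26 + 4Q, which gives 200 = 4.5Q, so Q* = 44.4444 and P* = 226 - 0.5(44.4444) = 203.7778.
Consumer surplus is the triangle under demand above P*: (1/2)(44.4444)(226 - 203.7778) = (1/2)(44.4444)(22.2222) = 493.8272.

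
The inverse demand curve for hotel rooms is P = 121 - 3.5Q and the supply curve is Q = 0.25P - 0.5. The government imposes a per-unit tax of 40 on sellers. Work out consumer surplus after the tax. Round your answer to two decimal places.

194.16

Rewriting supply in inverse form: P = 2 + 4Q.
Without the tax, 121 - 3.5Q = 2 + 4Q so Q* = 15.8667 and P* = 65.4667.
With the tax, sellers need 40 more per unit: 121 - 3.5Q = 2 + 4Q + 40, so Q_t = 10.5333. Buyers pay P_b = 84.1333; sellers receive P_s = P_b - 40 = 44.1333.
Consumer surplus is the triangle under demand above P_b: (1/2)(10.5333)(121 - 84.1333) = 194.1644.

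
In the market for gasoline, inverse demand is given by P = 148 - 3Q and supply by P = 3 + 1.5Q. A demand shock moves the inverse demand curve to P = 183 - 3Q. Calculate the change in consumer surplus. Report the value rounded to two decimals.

Initial equilibrium: Q_0 = 32.2222, P_0 = 51.3333; CS_0 = (1/2)(32.2222)(96.6667) = 1557.4074, PS_0 = (1/2)(32.2222)(48.3333) = 778.7037.
New equilibrium: 183 - 3Q = 3 + 1.5Q gives Q_1 = 40, P_1 = 63; CS_1 = 2400, PS_1 = 1200.
Change in consumer surplus = 2400 - 1557.4074 = 842.5926.

842.59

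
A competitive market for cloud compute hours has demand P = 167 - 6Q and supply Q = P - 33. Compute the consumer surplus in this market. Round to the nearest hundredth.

1099.35

Rewriting supply in inverse form: P = 33 + Q.
Set 167 - 6Q = 33 + Q, which gives 134 = 7Q, so Q* = 19.1429 and P* = 167 - 6(19.1429) = 52.1429.
Consumer surplus is the triangle under demand above P*: (1/2)(19.1429)(167 - 52.1429) = (1/2)(19.1429)(114.8571) = 1099.3469.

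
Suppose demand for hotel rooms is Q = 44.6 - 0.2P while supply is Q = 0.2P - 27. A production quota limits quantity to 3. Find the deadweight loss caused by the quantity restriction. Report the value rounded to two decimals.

168.20

Rewriting demand in inverse form: P = 223 - 5Q.
Rewriting supply in inverse form: P = 135 + 5Q.
Without the quota, 223 - 5Q = 135 + 5Q gives Q* = 8.8.
At Q = 3 the demand price is 223 - 5(3) = 208 and the supply price is 135 + 5(3) = 150.
Deadweight loss is the triangle between the curves from 3 to 8.8: (1/2)(208 - 150)(8.8 - 3) = 168.2.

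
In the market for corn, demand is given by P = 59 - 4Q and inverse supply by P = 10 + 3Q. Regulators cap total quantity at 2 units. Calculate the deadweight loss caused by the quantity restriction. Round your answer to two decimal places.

Unrestricted equilibrium: Q* = (59 - 10)/(4 + 3) = 7.
At Q = 2 the demand price is 59 - 4(2) = 51 and the supply price is 10 + 3(2) = 16.
Deadweight loss is the triangle between the curves from 2 to 7: (1/2)(51 - 16)(7 - 2) = 87.5.

87.50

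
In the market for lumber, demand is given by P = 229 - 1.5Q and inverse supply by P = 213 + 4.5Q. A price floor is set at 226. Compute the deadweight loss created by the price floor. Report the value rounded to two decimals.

1.33

Free-market equilibrium: 229 - 1.5Q = 213 + 4.5Q gives Q* = 2.6667, P* = 225.
At the floor price 226, quantity demanded is (229 - 226)/1.5 = 2; demand is the short side, so Q = 2 trades at P = 226.
At Q = 2 the demand price is 226 and the supply price is 222. Deadweight loss is the triangle between the curves from 2 to 2.6667: (1/2)(226 - 222)(2.6667 - 2) = 1.3333.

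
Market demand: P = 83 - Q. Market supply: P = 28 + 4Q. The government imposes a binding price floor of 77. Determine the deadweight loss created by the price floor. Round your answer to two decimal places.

62.50

Without the control, 83 - Q = 28 + 4Q so Q* = 11 and P* = 72.
At P = 77, buyers demand (83 - 77)/1 = 6 while sellers would supply more, so the quantity traded is 6 at price 77.
At Q = 6 the demand price is 77 and the supply price is 52. Deadweight loss is the triangle between the curves from 6 to 11: (1/2)(77 - 52)(11 - 6) = 62.5.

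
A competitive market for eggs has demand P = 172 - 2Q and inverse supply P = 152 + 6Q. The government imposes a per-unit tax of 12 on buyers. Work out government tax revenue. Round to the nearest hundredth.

Pre-tax equilibrium: 172 - 2Q = 152 + 6Q gives Q* = 2.5, P* = 167.
A tax on buyers shifts demand down by 12: (172 - 12) - 2Q = 152 + 6Q, so Q_t = 1. Buyers pay P_b = 170; sellers receive P_s = P_b - 12 = 158.
Revenue is the tax times quantity traded: 12 x 1 = 12.

12.00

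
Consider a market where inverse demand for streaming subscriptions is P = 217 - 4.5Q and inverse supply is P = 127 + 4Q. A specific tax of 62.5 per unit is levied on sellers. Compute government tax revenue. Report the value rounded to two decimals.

Without the tax, 217 - 4.5Q = 127 + 4Q so Q* = 10.5882 and P* = 169.3529.
With the tax, sellers need 62.5 more per unit: 217 - 4.5Q = 127 + 4Q + 62.5, so Q_t = 3.2353. Buyers pay P_b = 202.4412; sellers receive P_s = P_b - 62.5 = 139.9412.
Revenue is the tax times quantity traded: 62.5 x 3.2353 = 202.2059.

202.21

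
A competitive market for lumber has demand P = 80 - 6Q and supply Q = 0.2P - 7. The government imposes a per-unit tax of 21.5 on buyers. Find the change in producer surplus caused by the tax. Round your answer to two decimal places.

Rewriting supply in inverse form: P = 35 + 5Q.
Without the tax, 80 - 6Q = 35 + 5Q so Q* = 4.0909 and P* = 55.4545.
With the tax, buyers' net willingness to pay falls by 21.5: (80 - 21.5) - 6Q = 35 + 5Q, so Q_t = 2.1364. Buyers pay P_b = 67.1818; sellers receive P_s = P_b - 21.5 = 45.6818.
Producers lose the trapezoid between P_s and P* out to Q_t plus the triangle from Q_t to Q*: change in PS = 11.4101 - 41.8388 = -30.4287.

-30.43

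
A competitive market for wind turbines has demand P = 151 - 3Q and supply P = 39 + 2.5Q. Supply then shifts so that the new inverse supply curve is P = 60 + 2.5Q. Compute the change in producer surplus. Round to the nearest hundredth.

Initial equilibrium: Q_0 = 20.3636, P_0 = 89.9091; CS_0 = (1/2)(20.3636)(61.0909) = 622.0165, PS_0 = (1/2)(20.3636)(50.9091) = 518.3471.
New equilibrium: 151 - 3Q = 60 + 2.5Q gives Q_1 = 16.5455, P_1 = 101.3636; CS_1 = 410.6281, PS_1 = 342.1901.
Change in producer surplus = 342.1901 - 518.3471 = -176.157.

-176.16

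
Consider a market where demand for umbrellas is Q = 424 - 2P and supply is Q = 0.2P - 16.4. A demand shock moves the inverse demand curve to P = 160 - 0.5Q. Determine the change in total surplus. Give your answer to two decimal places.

Rewriting demand in inverse form: P = 212 - 0.5Q.
Rewriting supply in inverse form: P = 82 + 5Q.
Initial equilibrium: Q_0 = 23.6364, P_0 = 200.1818; CS_0 = (1/2)(23.6364)(11.8182) = 139.6694, PS_0 = (1/2)(23.6364)(118.1818) = 1396.6942.
New equilibrium: 160 - 0.5Q = 82 + 5Q gives Q_1 = 14.1818, P_1 = 152.9091; CS_1 = 50.281, PS_1 = 502.8099.
Change in total surplus = (50.281 + 502.8099) - (139.6694 + 1396.6942) = -983.2727.

-983.27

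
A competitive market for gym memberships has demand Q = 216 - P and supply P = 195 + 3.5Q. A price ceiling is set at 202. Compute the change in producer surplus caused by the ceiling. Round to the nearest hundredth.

Rewriting demand in inverse form: P = 216 - Q.
Without the control, 216 - Q = 195 + 3.5Q so Q* = 4.6667 and P* = 211.3333.
At P = 202, sellers supply (202 - 195)/3.5 = 2 while buyers want more, so the quantity traded is 2 at price 202.
PS goes from (1/2)(4.6667)(16.3333) = 38.1111 to 7 (computed as (202 - 195)(2) - (1/2)(3.5)(2)^2), a change of -31.1111.

-31.11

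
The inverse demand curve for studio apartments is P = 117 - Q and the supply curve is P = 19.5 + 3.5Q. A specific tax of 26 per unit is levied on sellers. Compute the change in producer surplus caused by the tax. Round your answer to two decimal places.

-379.73

Pre-tax equilibrium: 117 - Q = 19.5 + 3.5Q gives Q* = 21.6667, P* = 95.3333.
A tax on sellers shifts supply up by 26: 117 - Q = 19.5 + 3.5Q + 26, so Q_t = 15.8889. Buyers pay P_b = 101.1111; sellers receive P_s = P_b - 26 = 75.1111.
PS falls from (1/2)(21.6667)(75.8333) = 821.5278 to (1/2)(15.8889)(55.6111) = 441.7994, a change of -379.7284.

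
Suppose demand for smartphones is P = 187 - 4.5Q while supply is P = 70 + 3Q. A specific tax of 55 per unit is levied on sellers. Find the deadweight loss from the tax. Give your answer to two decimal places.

Pre-tax equilibrium: 187 - 4.5Q = 70 + 3Q gives Q* = 15.6, P* = 116.8.
With the tax, sellers need 55 more per unit: 187 - 4.5Q = 70 + 3Q + 55, so Q_t = 8.2667. Buyers pay P_b = 149.8; sellers receive P_s = P_b - 55 = 94.8.
Deadweight loss is the triangle between the curves from Q_t to Q*: (1/2)(15.6 - 8.2667)(55) = 201.6667.

201.67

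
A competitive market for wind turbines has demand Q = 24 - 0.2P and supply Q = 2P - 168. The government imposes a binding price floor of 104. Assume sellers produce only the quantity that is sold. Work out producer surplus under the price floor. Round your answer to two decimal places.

61.44

Rewriting demand in inverse form: P = 120 - 5Q.
Rewriting supply in inverse form: P = 84 + 0.5Q.
Without the control, 120 - 5Q = 84 + 0.5Q so Q* = 6.5455 and P* = 87.2727.
At P = 104, buyers demand (120 - 104)/5 = 3.2 while sellers would supply more, so the quantity traded is 3.2 at price 104.
The supply price at Q = 3.2 is 85.6. PS is the trapezoid between 104 and supply over [0, 3.2]: (1/2)[(104 - 84) + (104 - 85.6)](3.2) = 61.44.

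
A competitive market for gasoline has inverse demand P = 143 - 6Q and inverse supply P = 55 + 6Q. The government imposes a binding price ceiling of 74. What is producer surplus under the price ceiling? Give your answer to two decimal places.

30.08

Free-market equilibrium: 143 - 6Q = 55 + 6Q gives Q* = 7.3333, P* = 99.
At P = 74, sellers supply (74 - 55)/6 = 3.1667 while buyers want more, so the quantity traded is 3.1667 at price 74.
PS is the triangle above supply below 74: (1/2)(3.1667)(74 - 55) = 30.0833.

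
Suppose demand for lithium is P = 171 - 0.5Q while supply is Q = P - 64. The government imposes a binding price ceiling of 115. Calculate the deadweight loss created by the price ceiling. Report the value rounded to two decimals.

Rewriting supply in inverse form: P = 64 + Q.
Without the control, 171 - 0.5Q = 64 + Q so Q* = 71.3333 and P* = 135.3333.
At P = 115, sellers supply (115 - 64)/1 = 51 while buyers want more, so the quantity traded is 51 at price 115.
The lost-trades triangle has base Q* - 51 = 20.3333 and height equal to the gap between the curves at Q = 51, which is 145.5 - 115 = 30.5. DWL = (1/2)(20.3333)(30.5) = 310.0833.

310.08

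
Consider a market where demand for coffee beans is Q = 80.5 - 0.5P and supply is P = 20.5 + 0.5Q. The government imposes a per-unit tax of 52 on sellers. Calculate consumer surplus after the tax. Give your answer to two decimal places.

1253.16

Rewriting demand in inverse form: P = 161 - 2Q.
Without the tax, 161 - 2Q = 20.5 + 0.5Q so Q* = 56.2 and P* = 48.6.
A tax on sellers shifts supply up by 52: 161 - 2Q = 20.5 + 0.5Q + 52, so Q_t = 35.4. Buyers pay P_b = 90.2; sellers receive P_s = P_b - 52 = 38.2.
Consumer surplus is the triangle under demand above P_b: (1/2)(35.4)(161 - 90.2) = 1253.16.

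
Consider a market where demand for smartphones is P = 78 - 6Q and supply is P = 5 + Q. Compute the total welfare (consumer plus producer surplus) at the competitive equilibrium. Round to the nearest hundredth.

Setting demand equal to supply, 73 = 7Q, so Q* = 10.4286 and P* = 15.4286.
CS = (1/2)(10.4286)(62.5714) = 326.2653 and PS = (1/2)(10.4286)(10.4286) = 54.3776, so total surplus = 380.6429.

380.64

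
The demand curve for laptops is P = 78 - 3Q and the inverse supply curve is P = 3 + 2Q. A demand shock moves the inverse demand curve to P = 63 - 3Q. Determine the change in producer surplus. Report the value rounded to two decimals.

Initial equilibrium: Q_0 = 15, P_0 = 33; CS_0 = (1/2)(15)(45) = 337.5, PS_0 = (1/2)(15)(30) = 225.
New equilibrium: 63 - 3Q = 3 + 2Q gives Q_1 = 12, P_1 = 27; CS_1 = 216, PS_1 = 144.
Change in producer surplus = 144 - 225 = -81.

-81.00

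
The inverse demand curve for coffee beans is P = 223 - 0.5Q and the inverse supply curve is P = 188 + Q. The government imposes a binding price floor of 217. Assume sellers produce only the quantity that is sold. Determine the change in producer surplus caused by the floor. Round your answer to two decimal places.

3.78

Without the control, 223 - 0.5Q = 188 + Q so Q* = 23.3333 and P* = 211.3333.
At P = 217, buyers demand (223 - 217)/0.5 = 12 while sellers would supply more, so the quantity traded is 12 at price 217.
PS goes from (1/2)(23.3333)(23.3333) = 272.2222 to 276 (computed as (217 - 188)(12) - (1/2)(1)(12)^2), a change of 3.7778.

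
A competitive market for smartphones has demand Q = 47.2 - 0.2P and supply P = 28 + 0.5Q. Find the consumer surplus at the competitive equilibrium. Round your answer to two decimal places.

3575.54

Rewriting demand in inverse form: P = 236 - 5Q.
Equilibrium: 236 - 5Q = 28 + 0.5Q, so Q* = 37.8182 and P* = 46.9091.
Consumer surplus is the triangle under demand above P*: (1/2)(37.8182)(236 - 46.9091) = (1/2)(37.8182)(189.0909) = 3575.5372.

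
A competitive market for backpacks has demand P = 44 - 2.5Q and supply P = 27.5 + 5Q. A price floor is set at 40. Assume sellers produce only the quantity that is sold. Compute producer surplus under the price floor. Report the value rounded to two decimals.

Free-market equilibrium: 44 - 2.5Q = 27.5 + 5Q gives Q* = 2.2, P* = 38.5.
At the floor price 40, quantity demanded is (44 - 40)/2.5 = 1.6; demand is the short side, so Q = 1.6 trades at P = 40.
The supply price at Q = 1.6 is 35.5. PS is the trapezoid between 40 and supply over [0, 1.6]: (1/2)[(40 - 27.5) + (40 - 35.5)](1.6) = 13.6.

13.60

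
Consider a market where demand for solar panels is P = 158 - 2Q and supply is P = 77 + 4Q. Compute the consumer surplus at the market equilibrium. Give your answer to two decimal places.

Setting demand equal to supply, 81 = 6Q, so Q* = 13.5 and P* = 131.
CS is the area between the demand curve and P* from 0 to Q*: (1/2)(13.5)(27) = 182.25.

182.25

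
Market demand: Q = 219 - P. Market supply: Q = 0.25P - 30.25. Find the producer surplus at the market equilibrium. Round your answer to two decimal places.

768.32

Rewriting demand in inverse form: P = 219 - Q.
Rewriting supply in inverse form: P = 121 + 4Q.
Equilibrium: 219 - Q = 121 + 4Q, so Q* = 19.6 and P* = 199.4.
Producer surplus is the triangle above supply below P*: (1/2)(19.6)(199.4 - 121) = (1/2)(19.6)(78.4) = 768.32.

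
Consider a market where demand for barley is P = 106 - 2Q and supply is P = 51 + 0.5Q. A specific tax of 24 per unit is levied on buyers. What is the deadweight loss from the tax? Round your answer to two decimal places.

115.20

Without the tax, 106 - 2Q = 51 + 0.5Q so Q* = 22 and P* = 62.
A tax on buyers shifts demand down by 24: (106 - 24) - 2Q = 51 + 0.5Q, so Q_t = 12.4. Buyers pay P_b = 81.2; sellers receive P_s = P_b - 24 = 57.2.
Deadweight loss is the triangle between the curves from Q_t to Q*: (1/2)(22 - 12.4)(24) = 115.2.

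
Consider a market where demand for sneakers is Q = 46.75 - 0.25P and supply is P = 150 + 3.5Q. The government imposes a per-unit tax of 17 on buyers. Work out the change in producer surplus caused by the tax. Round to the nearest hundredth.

-30.15

Rewriting demand in inverse form: P = 187 - 4Q.
Pre-tax equilibrium: 187 - 4Q = 150 + 3.5Q gives Q* = 4.9333, P* = 167.2667.
With the tax, buyers' net willingness to pay falls by 17: (187 - 17) - 4Q = 150 + 3.5Q, so Q_t = 2.6667. Buyers pay P_b = 176.3333; sellers receive P_s = P_b - 17 = 159.3333.
Producers lose the trapezoid between P_s and P* out to Q_t plus the triangle from Q_t to Q*: change in PS = 12.4444 - 42.5911 = -30.1467.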